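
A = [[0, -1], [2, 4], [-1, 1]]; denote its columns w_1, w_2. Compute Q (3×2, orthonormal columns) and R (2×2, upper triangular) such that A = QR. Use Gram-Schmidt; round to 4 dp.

q_1 = w_1/‖w_1‖ = (0, 2, -1)/2.2361 = (0.0000, 0.8944, -0.4472).
r_{12} = q_1·w_2 = 3.1305.
u_2 = w_2 − 3.1305·q_1 = (-1.0000, 1.2000, 2.4000).
‖u_2‖ = 2.8636, so q_2 = (-0.3492, 0.4191, 0.8381).

Q = [[0.0000, -0.3492], [0.8944, 0.4191], [-0.4472, 0.8381]], R = [[2.2361, 3.1305], [0.0000, 2.8636]]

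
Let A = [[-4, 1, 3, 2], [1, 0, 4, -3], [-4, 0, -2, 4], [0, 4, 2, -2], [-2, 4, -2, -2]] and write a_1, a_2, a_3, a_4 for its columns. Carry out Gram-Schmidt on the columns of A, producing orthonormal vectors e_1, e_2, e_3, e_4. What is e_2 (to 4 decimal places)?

a_1 = (-4, 1, -4, 0, -2); ‖a_1‖ = 6.0828, so e_1 = (-0.6576, 0.1644, -0.6576, 0.0000, -0.3288).
e_1·a_2 = (-0.6576)·1 + 0.1644·0 + (-0.6576)·0 + 0.0000·4 + (-0.3288)·4 = -1.9728.
u_2 = a_2 + 1.9728·e_1 = (-0.2973, 0.3243, -1.2973, 4.0000, 3.3514).
‖u_2‖ = 5.3952, so e_2 = (-0.0551, 0.0601, -0.2405, 0.7414, 0.6212).

e_2 = (-0.0551, 0.0601, -0.2405, 0.7414, 0.6212)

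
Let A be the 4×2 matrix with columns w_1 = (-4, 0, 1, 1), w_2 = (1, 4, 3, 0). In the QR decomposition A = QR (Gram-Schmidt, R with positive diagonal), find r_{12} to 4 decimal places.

w_1 = (-4, 0, 1, 1); ‖w_1‖ = 4.2426, so e_1 = (-0.9428, 0.0000, 0.2357, 0.2357).
r_{12} = e_1·w_2 = -0.2357.

r_{12} = -0.2357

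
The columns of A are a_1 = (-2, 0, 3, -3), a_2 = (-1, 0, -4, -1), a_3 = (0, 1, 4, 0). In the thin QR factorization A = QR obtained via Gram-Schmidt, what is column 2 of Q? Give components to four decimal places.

a_1 = (-2, 0, 3, -3); ‖a_1‖ = 4.6904, so q_1 = (-0.4264, 0.0000, 0.6396, -0.6396).
q_1·a_2 = (-0.4264)·(-1) + 0.0000·0 + 0.6396·(-4) + (-0.6396)·(-1) = -1.4924.
u_2 = a_2 + 1.4924·q_1 = (-1.6364, 0.0000, -3.0455, -1.9545).
‖u_2‖ = 3.9715, so q_2 = (-0.4120, 0.0000, -0.7668, -0.4921).

q_2 = (-0.4120, 0.0000, -0.7668, -0.4921)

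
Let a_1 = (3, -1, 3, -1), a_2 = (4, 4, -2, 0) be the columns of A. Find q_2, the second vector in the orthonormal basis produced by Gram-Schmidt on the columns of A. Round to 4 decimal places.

a_1 = (3, -1, 3, -1); ‖a_1‖ = 4.4721, so q_1 = (0.6708, -0.2236, 0.6708, -0.2236).
q_1·a_2 = 0.6708·4 + (-0.2236)·4 + 0.6708·(-2) + (-0.2236)·0 = 0.4472.
u_2 = a_2 − 0.4472·q_1 = (3.7000, 4.1000, -2.3000, 0.1000).
‖u_2‖ = 5.9833, so q_2 = (0.6184, 0.6852, -0.3844, 0.0167).

q_2 = (0.6184, 0.6852, -0.3844, 0.0167)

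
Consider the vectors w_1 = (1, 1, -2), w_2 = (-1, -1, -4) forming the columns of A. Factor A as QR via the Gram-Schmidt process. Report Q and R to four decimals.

w_1 = (1, 1, -2); ‖w_1‖ = 2.4495, so e_1 = (0.4082, 0.4082, -0.8165).
e_1·w_2 = 0.4082·(-1) + 0.4082·(-1) + (-0.8165)·(-4) = 2.4495.
u_2 = w_2 − 2.4495·e_1 = (-2.0000, -2.0000, -2.0000).
‖u_2‖ = 3.4641, so e_2 = (-0.5774, -0.5774, -0.5774).

Q = [[0.4082, -0.5774], [0.4082, -0.5774], [-0.8165, -0.5774]], R = [[2.4495, 2.4495], [0.0000, 3.4641]]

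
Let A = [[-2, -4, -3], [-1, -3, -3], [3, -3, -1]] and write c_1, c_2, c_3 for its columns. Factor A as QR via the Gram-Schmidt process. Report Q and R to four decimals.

Q = [[-0.5345, -0.6397, 0.5523], [-0.2673, -0.4921, -0.8285], [0.8018, -0.5905, 0.0921]], R = [[3.7417, 0.5345, 1.6036], [0.0000, 5.8064, 3.9857], [0.0000, 0.0000, 0.7365]]

c_1 = (-2, -1, 3); ‖c_1‖ = 3.7417, so e_1 = (-0.5345, -0.2673, 0.8018).
e_1·c_2 = (-0.5345)·(-4) + (-0.2673)·(-3) + 0.8018·(-3) = 0.5345.
u_2 = c_2 − 0.5345·e_1 = (-3.7143, -2.8571, -3.4286).
‖u_2‖ = 5.8064, so e_2 = (-0.6397, -0.4921, -0.5905).
e_1·c_3 = (-0.5345)·(-3) + (-0.2673)·(-3) + 0.8018·(-1) = 1.6036; e_2·c_3 = (-0.6397)·(-3) + (-0.4921)·(-3) + (-0.5905)·(-1) = 3.9857.
u_3 = c_3 − 1.6036·e_1 − 3.9857·e_2 = (0.4068, -0.6102, 0.0678).
‖u_3‖ = 0.7365, so e_3 = (0.5523, -0.8285, 0.0921).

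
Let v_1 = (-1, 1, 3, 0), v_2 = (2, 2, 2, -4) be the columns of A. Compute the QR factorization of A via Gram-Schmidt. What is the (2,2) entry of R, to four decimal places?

r_{22} = 4.9727

q_1 = v_1/‖v_1‖ = (-1, 1, 3, 0)/3.3166 = (-0.3015, 0.3015, 0.9045, 0.0000).
r_{12} = q_1·v_2 = 1.8091.
u_2 = v_2 − 1.8091·q_1 = (2.5455, 1.4545, 0.3636, -4.0000).
r_{22} = ‖u_2‖ = 4.9727.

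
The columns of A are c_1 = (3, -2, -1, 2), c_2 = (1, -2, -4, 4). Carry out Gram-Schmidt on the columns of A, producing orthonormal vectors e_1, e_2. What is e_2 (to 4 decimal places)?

e_1 = c_1/‖c_1‖ = (3, -2, -1, 2)/4.2426 = (0.7071, -0.4714, -0.2357, 0.4714).
r_{12} = e_1·c_2 = 4.4783.
u_2 = c_2 − 4.4783·e_1 = (-2.1667, 0.1111, -2.9444, 1.8889).
‖u_2‖ = 4.1164, so e_2 = (-0.5264, 0.0270, -0.7153, 0.4589).

e_2 = (-0.5264, 0.0270, -0.7153, 0.4589)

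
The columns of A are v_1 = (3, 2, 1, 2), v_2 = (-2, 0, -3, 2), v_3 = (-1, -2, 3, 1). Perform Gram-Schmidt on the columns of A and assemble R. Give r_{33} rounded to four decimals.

r_{33} = 3.5778

v_1 = (3, 2, 1, 2); ‖v_1‖ = 4.2426, so e_1 = (0.7071, 0.4714, 0.2357, 0.4714).
e_1·v_2 = 0.7071·(-2) + 0.4714·0 + 0.2357·(-3) + 0.4714·2 = -1.1785.
u_2 = v_2 + 1.1785·e_1 = (-1.1667, 0.5556, -2.7222, 2.5556).
‖u_2‖ = 3.9511, so e_2 = (-0.2953, 0.1406, -0.6890, 0.6468).
e_1·v_3 = 0.7071·(-1) + 0.4714·(-2) + 0.2357·3 + 0.4714·1 = -0.4714; e_2·v_3 = (-0.2953)·(-1) + 0.1406·(-2) + (-0.6890)·3 + 0.6468·1 = -1.4061.
u_3 = v_3 + 0.4714·e_1 + 1.4061·e_2 = (-1.0819, -1.5801, 2.1423, 2.1317).
r_{33} = ‖u_3‖ = 3.5778.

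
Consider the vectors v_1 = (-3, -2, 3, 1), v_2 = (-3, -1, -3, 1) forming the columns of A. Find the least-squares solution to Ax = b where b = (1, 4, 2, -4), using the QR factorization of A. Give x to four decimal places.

q_1 = v_1/‖v_1‖ = (-3, -2, 3, 1)/4.7958 = (-0.6255, -0.4170, 0.6255, 0.2085).
r_{12} = q_1·v_2 = 0.6255.
u_2 = v_2 − 0.6255·q_1 = (-2.6087, -0.7391, -3.3913, 0.8696).
‖u_2‖ = 4.4282, so q_2 = (-0.5891, -0.1669, -0.7658, 0.1964).
Qᵀb = (-1.8766, -3.5740).
Back-substitute: x_2 = -3.5740/4.4282 = -0.8071.
x_1 = (-1.8766 − 0.6255·(-0.8071))/4.7958 = -0.2860.

x = (-0.2860, -0.8071)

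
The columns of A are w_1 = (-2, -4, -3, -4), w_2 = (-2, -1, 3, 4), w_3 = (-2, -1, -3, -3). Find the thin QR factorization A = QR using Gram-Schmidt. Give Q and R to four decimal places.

Q = [[-0.2981, -0.5675, -0.7235], [-0.5963, -0.5171, 0.5788], [-0.4472, 0.3844, -0.3712], [-0.5963, 0.5126, 0.0613]], R = [[6.7082, -2.5342, 4.3231], [0.0000, 4.8557, -1.0389], [0.0000, 0.0000, 1.7977]]

q_1 = w_1/‖w_1‖ = (-2, -4, -3, -4)/6.7082 = (-0.2981, -0.5963, -0.4472, -0.5963).
r_{12} = q_1·w_2 = -2.5342.
u_2 = w_2 + 2.5342·q_1 = (-2.7556, -2.5111, 1.8667, 2.4889).
‖u_2‖ = 4.8557, so q_2 = (-0.5675, -0.5171, 0.3844, 0.5126).
r_{13} = q_1·w_3 = 4.3231; r_{23} = q_2·w_3 = -1.0389.
u_3 = w_3 − 4.3231·q_1 + 1.0389·q_2 = (-1.3007, 1.0405, -0.6673, 0.1103).
‖u_3‖ = 1.7977, so q_3 = (-0.7235, 0.5788, -0.3712, 0.0613).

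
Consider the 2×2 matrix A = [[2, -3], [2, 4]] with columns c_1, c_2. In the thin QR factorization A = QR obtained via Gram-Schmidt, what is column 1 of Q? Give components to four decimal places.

e_1 = (0.7071, 0.7071)

c_1 = (2, 2); ‖c_1‖ = 2.8284, so e_1 = (0.7071, 0.7071).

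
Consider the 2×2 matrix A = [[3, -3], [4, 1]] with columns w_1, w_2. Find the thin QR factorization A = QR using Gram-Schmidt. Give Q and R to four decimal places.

Q = [[0.6000, -0.8000], [0.8000, 0.6000]], R = [[5.0000, -1.0000], [0.0000, 3.0000]]

w_1 = (3, 4); ‖w_1‖ = 5.0000, so e_1 = (0.6000, 0.8000).
e_1·w_2 = 0.6000·(-3) + 0.8000·1 = -1.0000.
u_2 = w_2 + 1.0000·e_1 = (-2.4000, 1.8000).
‖u_2‖ = 3.0000, so e_2 = (-0.8000, 0.6000).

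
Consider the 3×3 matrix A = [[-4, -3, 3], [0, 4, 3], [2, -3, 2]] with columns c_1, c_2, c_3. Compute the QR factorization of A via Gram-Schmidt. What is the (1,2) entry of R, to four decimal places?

c_1 = (-4, 0, 2); ‖c_1‖ = 4.4721, so e_1 = (-0.8944, 0.0000, 0.4472).
r_{12} = e_1·c_2 = 1.3416.

r_{12} = 1.3416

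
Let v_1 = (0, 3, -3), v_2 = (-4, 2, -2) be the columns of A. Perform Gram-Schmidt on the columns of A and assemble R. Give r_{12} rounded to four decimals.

v_1 = (0, 3, -3); ‖v_1‖ = 4.2426, so e_1 = (0.0000, 0.7071, -0.7071).
r_{12} = e_1·v_2 = 2.8284.

r_{12} = 2.8284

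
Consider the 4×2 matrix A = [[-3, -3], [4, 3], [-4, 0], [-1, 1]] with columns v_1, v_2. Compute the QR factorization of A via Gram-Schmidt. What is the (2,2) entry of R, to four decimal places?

v_1 = (-3, 4, -4, -1); ‖v_1‖ = 6.4807, so e_1 = (-0.4629, 0.6172, -0.6172, -0.1543).
e_1·v_2 = (-0.4629)·(-3) + 0.6172·3 + (-0.6172)·0 + (-0.1543)·1 = 3.0861.
u_2 = v_2 − 3.0861·e_1 = (-1.5714, 1.0952, 1.9048, 1.4762).
r_{22} = ‖u_2‖ = 3.0783.

r_{22} = 3.0783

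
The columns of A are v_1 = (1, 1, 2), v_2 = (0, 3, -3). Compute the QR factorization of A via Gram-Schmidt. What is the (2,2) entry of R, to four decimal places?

r_{22} = 4.0620

v_1 = (1, 1, 2); ‖v_1‖ = 2.4495, so q_1 = (0.4082, 0.4082, 0.8165).
q_1·v_2 = 0.4082·0 + 0.4082·3 + 0.8165·(-3) = -1.2247.
u_2 = v_2 + 1.2247·q_1 = (0.5000, 3.5000, -2.0000).
r_{22} = ‖u_2‖ = 4.0620.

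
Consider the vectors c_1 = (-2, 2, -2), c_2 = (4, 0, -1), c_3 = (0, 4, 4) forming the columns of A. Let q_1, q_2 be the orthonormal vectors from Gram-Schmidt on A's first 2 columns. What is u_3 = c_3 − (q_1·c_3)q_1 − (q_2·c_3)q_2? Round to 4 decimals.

u_3 = (0.8571, 4.2857, 3.4286)

q_1 = c_1/‖c_1‖ = (-2, 2, -2)/3.4641 = (-0.5774, 0.5774, -0.5774).
r_{12} = q_1·c_2 = -1.7321.
u_2 = c_2 + 1.7321·q_1 = (3.0000, 1.0000, -2.0000).
‖u_2‖ = 3.7417, so q_2 = (0.8018, 0.2673, -0.5345).
r_{13} = q_1·c_3 = 0.0000; r_{23} = q_2·c_3 = -1.0690.
u_3 = c_3 + 0.0000·q_1 + 1.0690·q_2 = (0.8571, 4.2857, 3.4286).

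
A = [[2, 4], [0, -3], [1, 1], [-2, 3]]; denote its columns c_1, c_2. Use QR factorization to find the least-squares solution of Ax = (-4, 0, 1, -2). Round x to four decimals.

c_1 = (2, 0, 1, -2); ‖c_1‖ = 3.0000, so e_1 = (0.6667, 0.0000, 0.3333, -0.6667).
e_1·c_2 = 0.6667·4 + 0.0000·(-3) + 0.3333·1 + (-0.6667)·3 = 1.0000.
u_2 = c_2 − 1.0000·e_1 = (3.3333, -3.0000, 0.6667, 3.6667).
‖u_2‖ = 5.8310, so e_2 = (0.5717, -0.5145, 0.1143, 0.6288).
Qᵀb = (-1.0000, -3.4300).
Back-substitute: x_2 = -3.4300/5.8310 = -0.5882.
x_1 = (-1.0000 − 1.0000·(-0.5882))/3.0000 = -0.1373.

x = (-0.1373, -0.5882)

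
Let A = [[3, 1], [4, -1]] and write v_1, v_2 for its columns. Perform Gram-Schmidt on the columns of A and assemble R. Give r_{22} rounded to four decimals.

q_1 = v_1/‖v_1‖ = (3, 4)/5.0000 = (0.6000, 0.8000).
r_{12} = q_1·v_2 = -0.2000.
u_2 = v_2 + 0.2000·q_1 = (1.1200, -0.8400).
r_{22} = ‖u_2‖ = 1.4000.

r_{22} = 1.4000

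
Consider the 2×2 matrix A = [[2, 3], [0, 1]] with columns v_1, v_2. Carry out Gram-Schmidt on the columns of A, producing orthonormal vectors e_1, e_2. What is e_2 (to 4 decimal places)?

e_2 = (0.0000, 1.0000)

v_1 = (2, 0); ‖v_1‖ = 2.0000, so e_1 = (1.0000, 0.0000).
e_1·v_2 = 1.0000·3 + 0.0000·1 = 3.0000.
u_2 = v_2 − 3.0000·e_1 = (0.0000, 1.0000).
‖u_2‖ = 1.0000, so e_2 = (0.0000, 1.0000).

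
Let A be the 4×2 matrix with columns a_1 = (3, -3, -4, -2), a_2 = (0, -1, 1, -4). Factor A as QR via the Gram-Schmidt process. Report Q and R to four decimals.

a_1 = (3, -3, -4, -2); ‖a_1‖ = 6.1644, so e_1 = (0.4867, -0.4867, -0.6489, -0.3244).
e_1·a_2 = 0.4867·0 + (-0.4867)·(-1) + (-0.6489)·1 + (-0.3244)·(-4) = 1.1355.
u_2 = a_2 − 1.1355·e_1 = (-0.5526, -0.4474, 1.7368, -3.6316).
‖u_2‖ = 4.0879, so e_2 = (-0.1352, -0.1094, 0.4249, -0.8884).

Q = [[0.4867, -0.1352], [-0.4867, -0.1094], [-0.6489, 0.4249], [-0.3244, -0.8884]], R = [[6.1644, 1.1355], [0.0000, 4.0879]]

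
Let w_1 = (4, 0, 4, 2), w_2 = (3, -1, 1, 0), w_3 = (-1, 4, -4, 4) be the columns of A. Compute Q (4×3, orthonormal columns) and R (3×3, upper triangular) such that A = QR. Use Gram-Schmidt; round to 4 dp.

Q = [[0.6667, 0.6198, 0.3488], [0.0000, -0.5071, 0.4195], [0.6667, -0.3944, -0.6269], [0.3333, -0.4507, 0.5562]], R = [[6.0000, 2.6667, -2.0000], [0.0000, 1.9720, -2.8735], [0.0000, 0.0000, 6.0616]]

q_1 = w_1/‖w_1‖ = (4, 0, 4, 2)/6.0000 = (0.6667, 0.0000, 0.6667, 0.3333).
r_{12} = q_1·w_2 = 2.6667.
u_2 = w_2 − 2.6667·q_1 = (1.2222, -1.0000, -0.7778, -0.8889).
‖u_2‖ = 1.9720, so q_2 = (0.6198, -0.5071, -0.3944, -0.4507).
r_{13} = q_1·w_3 = -2.0000; r_{23} = q_2·w_3 = -2.8735.
u_3 = w_3 + 2.0000·q_1 + 2.8735·q_2 = (2.1143, 2.5429, -3.8000, 3.3714).
‖u_3‖ = 6.0616, so q_3 = (0.3488, 0.4195, -0.6269, 0.5562).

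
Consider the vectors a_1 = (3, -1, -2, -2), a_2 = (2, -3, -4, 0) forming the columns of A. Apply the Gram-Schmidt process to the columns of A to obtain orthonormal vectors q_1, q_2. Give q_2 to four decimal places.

a_1 = (3, -1, -2, -2); ‖a_1‖ = 4.2426, so q_1 = (0.7071, -0.2357, -0.4714, -0.4714).
q_1·a_2 = 0.7071·2 + (-0.2357)·(-3) + (-0.4714)·(-4) + (-0.4714)·0 = 4.0069.
u_2 = a_2 − 4.0069·q_1 = (-0.8333, -2.0556, -2.1111, 1.8889).
‖u_2‖ = 3.5978, so q_2 = (-0.2316, -0.5713, -0.5868, 0.5250).

q_2 = (-0.2316, -0.5713, -0.5868, 0.5250)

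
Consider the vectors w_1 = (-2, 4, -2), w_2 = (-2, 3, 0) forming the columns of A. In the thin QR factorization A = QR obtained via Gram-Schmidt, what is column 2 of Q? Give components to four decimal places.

q_2 = (-0.4364, 0.2182, 0.8729)

q_1 = w_1/‖w_1‖ = (-2, 4, -2)/4.8990 = (-0.4082, 0.8165, -0.4082).
r_{12} = q_1·w_2 = 3.2660.
u_2 = w_2 − 3.2660·q_1 = (-0.6667, 0.3333, 1.3333).
‖u_2‖ = 1.5275, so q_2 = (-0.4364, 0.2182, 0.8729).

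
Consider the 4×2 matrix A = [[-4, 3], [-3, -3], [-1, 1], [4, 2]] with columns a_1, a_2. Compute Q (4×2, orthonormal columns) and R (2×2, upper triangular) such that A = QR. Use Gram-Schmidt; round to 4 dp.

Q = [[-0.6172, 0.7109], [-0.4629, -0.5707], [-0.1543, 0.2303], [0.6172, 0.3404]], R = [[6.4807, 0.6172], [0.0000, 4.7559]]

a_1 = (-4, -3, -1, 4); ‖a_1‖ = 6.4807, so q_1 = (-0.6172, -0.4629, -0.1543, 0.6172).
q_1·a_2 = (-0.6172)·3 + (-0.4629)·(-3) + (-0.1543)·1 + 0.6172·2 = 0.6172.
u_2 = a_2 − 0.6172·q_1 = (3.3810, -2.7143, 1.0952, 1.6190).
‖u_2‖ = 4.7559, so q_2 = (0.7109, -0.5707, 0.2303, 0.3404).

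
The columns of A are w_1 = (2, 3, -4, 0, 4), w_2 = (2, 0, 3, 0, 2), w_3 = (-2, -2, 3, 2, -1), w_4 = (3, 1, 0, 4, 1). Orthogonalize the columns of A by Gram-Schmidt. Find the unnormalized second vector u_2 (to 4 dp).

w_1 = (2, 3, -4, 0, 4); ‖w_1‖ = 6.7082, so e_1 = (0.2981, 0.4472, -0.5963, 0.0000, 0.5963).
e_1·w_2 = 0.2981·2 + 0.4472·0 + (-0.5963)·3 + 0.0000·0 + 0.5963·2 = 0.0000.
u_2 = w_2 + 0.0000·e_1 = (2.0000, 0.0000, 3.0000, 0.0000, 2.0000).

u_2 = (2.0000, 0.0000, 3.0000, 0.0000, 2.0000)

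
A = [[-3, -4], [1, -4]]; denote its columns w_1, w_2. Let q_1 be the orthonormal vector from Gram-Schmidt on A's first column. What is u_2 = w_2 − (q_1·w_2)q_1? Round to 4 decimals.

u_2 = (-1.6000, -4.8000)

q_1 = w_1/‖w_1‖ = (-3, 1)/3.1623 = (-0.9487, 0.3162).
r_{12} = q_1·w_2 = 2.5298.
u_2 = w_2 − 2.5298·q_1 = (-1.6000, -4.8000).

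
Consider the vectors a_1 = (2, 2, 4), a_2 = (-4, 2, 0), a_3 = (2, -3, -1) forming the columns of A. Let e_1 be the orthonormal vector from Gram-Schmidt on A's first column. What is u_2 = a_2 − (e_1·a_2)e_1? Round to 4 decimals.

a_1 = (2, 2, 4); ‖a_1‖ = 4.8990, so e_1 = (0.4082, 0.4082, 0.8165).
e_1·a_2 = 0.4082·(-4) + 0.4082·2 + 0.8165·0 = -0.8165.
u_2 = a_2 + 0.8165·e_1 = (-3.6667, 2.3333, 0.6667).

u_2 = (-3.6667, 2.3333, 0.6667)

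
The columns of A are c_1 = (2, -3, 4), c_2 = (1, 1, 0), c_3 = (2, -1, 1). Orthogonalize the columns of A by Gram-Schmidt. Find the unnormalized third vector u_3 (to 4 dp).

u_3 = (0.4912, -0.4912, -0.6140)

q_1 = c_1/‖c_1‖ = (2, -3, 4)/5.3852 = (0.3714, -0.5571, 0.7428).
r_{12} = q_1·c_2 = -0.1857.
u_2 = c_2 + 0.1857·q_1 = (1.0690, 0.8966, 0.1379).
‖u_2‖ = 1.4020, so q_2 = (0.7625, 0.6395, 0.0984).
r_{13} = q_1·c_3 = 2.0426; r_{23} = q_2·c_3 = 0.9838.
u_3 = c_3 − 2.0426·q_1 − 0.9838·q_2 = (0.4912, -0.4912, -0.6140).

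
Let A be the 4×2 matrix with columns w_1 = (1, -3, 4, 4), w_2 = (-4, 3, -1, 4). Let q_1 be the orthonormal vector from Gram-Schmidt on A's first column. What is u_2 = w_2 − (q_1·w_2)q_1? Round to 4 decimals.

u_2 = (-3.9762, 2.9286, -0.9048, 4.0952)

q_1 = w_1/‖w_1‖ = (1, -3, 4, 4)/6.4807 = (0.1543, -0.4629, 0.6172, 0.6172).
r_{12} = q_1·w_2 = -0.1543.
u_2 = w_2 + 0.1543·q_1 = (-3.9762, 2.9286, -0.9048, 4.0952).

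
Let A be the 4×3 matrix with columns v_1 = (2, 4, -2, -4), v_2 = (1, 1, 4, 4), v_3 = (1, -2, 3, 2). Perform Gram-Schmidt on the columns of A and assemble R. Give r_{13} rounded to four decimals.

e_1 = v_1/‖v_1‖ = (2, 4, -2, -4)/6.3246 = (0.3162, 0.6325, -0.3162, -0.6325).
r_{13} = e_1·v_3 = -3.1623.

r_{13} = -3.1623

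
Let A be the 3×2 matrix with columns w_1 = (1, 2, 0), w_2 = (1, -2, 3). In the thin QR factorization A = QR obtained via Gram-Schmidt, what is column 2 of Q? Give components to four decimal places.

q_2 = (0.4581, -0.2290, 0.8589)

w_1 = (1, 2, 0); ‖w_1‖ = 2.2361, so q_1 = (0.4472, 0.8944, 0.0000).
q_1·w_2 = 0.4472·1 + 0.8944·(-2) + 0.0000·3 = -1.3416.
u_2 = w_2 + 1.3416·q_1 = (1.6000, -0.8000, 3.0000).
‖u_2‖ = 3.4928, so q_2 = (0.4581, -0.2290, 0.8589).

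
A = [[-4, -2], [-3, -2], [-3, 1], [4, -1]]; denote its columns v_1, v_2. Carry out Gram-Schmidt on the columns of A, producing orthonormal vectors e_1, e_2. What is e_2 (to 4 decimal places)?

e_1 = v_1/‖v_1‖ = (-4, -3, -3, 4)/7.0711 = (-0.5657, -0.4243, -0.4243, 0.5657).
r_{12} = e_1·v_2 = 0.9899.
u_2 = v_2 − 0.9899·e_1 = (-1.4400, -1.5800, 1.4200, -1.5600).
‖u_2‖ = 3.0033, so e_2 = (-0.4795, -0.5261, 0.4728, -0.5194).

e_2 = (-0.4795, -0.5261, 0.4728, -0.5194)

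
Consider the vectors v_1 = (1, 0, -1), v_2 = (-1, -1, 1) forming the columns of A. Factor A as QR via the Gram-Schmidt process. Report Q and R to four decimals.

Q = [[0.7071, 0.0000], [0.0000, -1.0000], [-0.7071, 0.0000]], R = [[1.4142, -1.4142], [0.0000, 1.0000]]

e_1 = v_1/‖v_1‖ = (1, 0, -1)/1.4142 = (0.7071, 0.0000, -0.7071).
r_{12} = e_1·v_2 = -1.4142.
u_2 = v_2 + 1.4142·e_1 = (0.0000, -1.0000, 0.0000).
‖u_2‖ = 1.0000, so e_2 = (0.0000, -1.0000, 0.0000).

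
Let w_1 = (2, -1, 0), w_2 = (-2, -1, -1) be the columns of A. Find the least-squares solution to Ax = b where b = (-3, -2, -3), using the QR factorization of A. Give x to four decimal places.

x = (0.4286, 2.0476)

w_1 = (2, -1, 0); ‖w_1‖ = 2.2361, so q_1 = (0.8944, -0.4472, 0.0000).
q_1·w_2 = 0.8944·(-2) + (-0.4472)·(-1) + 0.0000·(-1) = -1.3416.
u_2 = w_2 + 1.3416·q_1 = (-0.8000, -1.6000, -1.0000).
‖u_2‖ = 2.0494, so q_2 = (-0.3904, -0.7807, -0.4880).
Qᵀb = (-1.7889, 4.1964).
Back-substitute: x_2 = 4.1964/2.0494 = 2.0476.
x_1 = (-1.7889 + 1.3416·2.0476)/2.2361 = 0.4286.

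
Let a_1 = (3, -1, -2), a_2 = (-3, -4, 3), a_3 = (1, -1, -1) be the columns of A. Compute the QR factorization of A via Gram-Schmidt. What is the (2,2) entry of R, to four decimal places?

a_1 = (3, -1, -2); ‖a_1‖ = 3.7417, so q_1 = (0.8018, -0.2673, -0.5345).
q_1·a_2 = 0.8018·(-3) + (-0.2673)·(-4) + (-0.5345)·3 = -2.9399.
u_2 = a_2 + 2.9399·q_1 = (-0.6429, -4.7857, 1.4286).
r_{22} = ‖u_2‖ = 5.0356.

r_{22} = 5.0356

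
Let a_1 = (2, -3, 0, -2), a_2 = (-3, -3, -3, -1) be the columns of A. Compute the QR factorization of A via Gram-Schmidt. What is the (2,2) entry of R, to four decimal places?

r_{22} = 5.1507

a_1 = (2, -3, 0, -2); ‖a_1‖ = 4.1231, so e_1 = (0.4851, -0.7276, 0.0000, -0.4851).
e_1·a_2 = 0.4851·(-3) + (-0.7276)·(-3) + 0.0000·(-3) + (-0.4851)·(-1) = 1.2127.
u_2 = a_2 − 1.2127·e_1 = (-3.5882, -2.1176, -3.0000, -0.4118).
r_{22} = ‖u_2‖ = 5.1507.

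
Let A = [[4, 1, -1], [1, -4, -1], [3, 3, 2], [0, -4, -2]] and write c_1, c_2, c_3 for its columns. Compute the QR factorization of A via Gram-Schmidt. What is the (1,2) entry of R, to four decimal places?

c_1 = (4, 1, 3, 0); ‖c_1‖ = 5.0990, so q_1 = (0.7845, 0.1961, 0.5883, 0.0000).
r_{12} = q_1·c_2 = 1.7650.

r_{12} = 1.7650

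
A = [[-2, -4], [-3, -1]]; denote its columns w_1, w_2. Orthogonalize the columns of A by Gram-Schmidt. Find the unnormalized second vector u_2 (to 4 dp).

u_2 = (-2.3077, 1.5385)

w_1 = (-2, -3); ‖w_1‖ = 3.6056, so e_1 = (-0.5547, -0.8321).
e_1·w_2 = (-0.5547)·(-4) + (-0.8321)·(-1) = 3.0509.
u_2 = w_2 − 3.0509·e_1 = (-2.3077, 1.5385).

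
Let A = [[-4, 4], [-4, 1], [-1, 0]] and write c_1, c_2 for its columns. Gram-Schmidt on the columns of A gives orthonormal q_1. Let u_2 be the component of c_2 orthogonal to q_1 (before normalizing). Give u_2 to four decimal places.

c_1 = (-4, -4, -1); ‖c_1‖ = 5.7446, so q_1 = (-0.6963, -0.6963, -0.1741).
q_1·c_2 = (-0.6963)·4 + (-0.6963)·1 + (-0.1741)·0 = -3.4816.
u_2 = c_2 + 3.4816·q_1 = (1.5758, -1.4242, -0.6061).

u_2 = (1.5758, -1.4242, -0.6061)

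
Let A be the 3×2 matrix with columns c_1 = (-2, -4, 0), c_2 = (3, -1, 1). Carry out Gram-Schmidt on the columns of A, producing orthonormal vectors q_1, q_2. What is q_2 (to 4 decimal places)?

q_2 = (0.8520, -0.4260, 0.3043)

q_1 = c_1/‖c_1‖ = (-2, -4, 0)/4.4721 = (-0.4472, -0.8944, 0.0000).
r_{12} = q_1·c_2 = -0.4472.
u_2 = c_2 + 0.4472·q_1 = (2.8000, -1.4000, 1.0000).
‖u_2‖ = 3.2863, so q_2 = (0.8520, -0.4260, 0.3043).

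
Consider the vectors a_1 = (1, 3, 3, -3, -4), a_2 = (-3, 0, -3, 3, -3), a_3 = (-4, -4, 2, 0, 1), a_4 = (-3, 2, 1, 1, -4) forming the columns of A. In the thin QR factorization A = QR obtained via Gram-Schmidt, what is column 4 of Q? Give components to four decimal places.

q_4 = (-0.3023, 0.6068, 0.4358, 0.4800, 0.3464)

q_1 = a_1/‖a_1‖ = (1, 3, 3, -3, -4)/6.6332 = (0.1508, 0.4523, 0.4523, -0.4523, -0.6030).
r_{12} = q_1·a_2 = -1.3568.
u_2 = a_2 + 1.3568·q_1 = (-2.7955, 0.6136, -2.3864, 2.3864, -3.8182).
‖u_2‖ = 5.8446, so q_2 = (-0.4783, 0.1050, -0.4083, 0.4083, -0.6533).
r_{13} = q_1·a_3 = -2.1106; r_{23} = q_2·a_3 = 0.0233.
u_3 = a_3 + 2.1106·q_1 − 0.0233·q_2 = (-3.6707, -3.0479, 2.9641, -0.9641, -0.2575).
‖u_3‖ = 5.7048, so q_3 = (-0.6434, -0.5343, 0.5196, -0.1690, -0.0451).
r_{14} = q_1·a_4 = 2.8644; r_{24} = q_2·a_4 = 4.2580; r_{34} = q_3·a_4 = 1.3929.
u_4 = a_4 − 2.8644·q_1 − 4.2580·q_2 − 1.3929·q_3 = (-0.4990, 1.0017, 0.7194, 0.7923, 0.5718).
‖u_4‖ = 1.6506, so q_4 = (-0.3023, 0.6068, 0.4358, 0.4800, 0.3464).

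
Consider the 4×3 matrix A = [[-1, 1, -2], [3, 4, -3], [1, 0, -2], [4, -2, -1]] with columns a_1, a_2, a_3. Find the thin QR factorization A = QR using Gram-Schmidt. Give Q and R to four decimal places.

Q = [[-0.1925, 0.2444, -0.7596], [0.5774, 0.8066, 0.1259], [0.1925, -0.0244, -0.6252], [0.7698, -0.5377, -0.1280]], R = [[5.1962, 0.5774, -2.5019], [0.0000, 4.5461, -2.3219], [0.0000, 0.0000, 2.5198]]

a_1 = (-1, 3, 1, 4); ‖a_1‖ = 5.1962, so q_1 = (-0.1925, 0.5774, 0.1925, 0.7698).
q_1·a_2 = (-0.1925)·1 + 0.5774·4 + 0.1925·0 + 0.7698·(-2) = 0.5774.
u_2 = a_2 − 0.5774·q_1 = (1.1111, 3.6667, -0.1111, -2.4444).
‖u_2‖ = 4.5461, so q_2 = (0.2444, 0.8066, -0.0244, -0.5377).
q_1·a_3 = (-0.1925)·(-2) + 0.5774·(-3) + 0.1925·(-2) + 0.7698·(-1) = -2.5019; q_2·a_3 = 0.2444·(-2) + 0.8066·(-3) + (-0.0244)·(-2) + (-0.5377)·(-1) = -2.3219.
u_3 = a_3 + 2.5019·q_1 + 2.3219·q_2 = (-1.9140, 0.3172, -1.5753, -0.3226).
‖u_3‖ = 2.5198, so q_3 = (-0.7596, 0.1259, -0.6252, -0.1280).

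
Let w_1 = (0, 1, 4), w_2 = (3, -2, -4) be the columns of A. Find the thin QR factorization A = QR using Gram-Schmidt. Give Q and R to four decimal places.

q_1 = w_1/‖w_1‖ = (0, 1, 4)/4.1231 = (0.0000, 0.2425, 0.9701).
r_{12} = q_1·w_2 = -4.3656.
u_2 = w_2 + 4.3656·q_1 = (3.0000, -0.9412, 0.2353).
‖u_2‖ = 3.1530, so q_2 = (0.9515, -0.2985, 0.0746).

Q = [[0.0000, 0.9515], [0.2425, -0.2985], [0.9701, 0.0746]], R = [[4.1231, -4.3656], [0.0000, 3.1530]]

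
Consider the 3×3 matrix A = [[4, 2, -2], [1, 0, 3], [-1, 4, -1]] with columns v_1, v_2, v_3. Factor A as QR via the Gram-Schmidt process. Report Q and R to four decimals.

Q = [[0.9428, 0.2542, -0.2157], [0.2357, -0.0508, 0.9705], [-0.2357, 0.9658, 0.1078]], R = [[4.2426, 0.9428, -0.9428], [0.0000, 4.3716, -1.6267], [0.0000, 0.0000, 3.2350]]

q_1 = v_1/‖v_1‖ = (4, 1, -1)/4.2426 = (0.9428, 0.2357, -0.2357).
r_{12} = q_1·v_2 = 0.9428.
u_2 = v_2 − 0.9428·q_1 = (1.1111, -0.2222, 4.2222).
‖u_2‖ = 4.3716, so q_2 = (0.2542, -0.0508, 0.9658).
r_{13} = q_1·v_3 = -0.9428; r_{23} = q_2·v_3 = -1.6267.
u_3 = v_3 + 0.9428·q_1 + 1.6267·q_2 = (-0.6977, 3.1395, 0.3488).
‖u_3‖ = 3.2350, so q_3 = (-0.2157, 0.9705, 0.1078).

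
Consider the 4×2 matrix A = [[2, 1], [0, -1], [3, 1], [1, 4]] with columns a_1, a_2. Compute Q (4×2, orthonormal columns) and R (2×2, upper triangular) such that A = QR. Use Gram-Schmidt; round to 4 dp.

Q = [[0.5345, -0.0786], [0.0000, -0.2751], [0.8018, -0.2554], [0.2673, 0.9235]], R = [[3.7417, 2.4054], [0.0000, 3.6351]]

a_1 = (2, 0, 3, 1); ‖a_1‖ = 3.7417, so e_1 = (0.5345, 0.0000, 0.8018, 0.2673).
e_1·a_2 = 0.5345·1 + 0.0000·(-1) + 0.8018·1 + 0.2673·4 = 2.4054.
u_2 = a_2 − 2.4054·e_1 = (-0.2857, -1.0000, -0.9286, 3.3571).
‖u_2‖ = 3.6351, so e_2 = (-0.0786, -0.2751, -0.2554, 0.9235).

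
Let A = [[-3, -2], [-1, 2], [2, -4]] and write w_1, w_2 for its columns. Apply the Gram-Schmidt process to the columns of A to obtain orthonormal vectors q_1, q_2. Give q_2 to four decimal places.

w_1 = (-3, -1, 2); ‖w_1‖ = 3.7417, so q_1 = (-0.8018, -0.2673, 0.5345).
q_1·w_2 = (-0.8018)·(-2) + (-0.2673)·2 + 0.5345·(-4) = -1.0690.
u_2 = w_2 + 1.0690·q_1 = (-2.8571, 1.7143, -3.4286).
‖u_2‖ = 4.7809, so q_2 = (-0.5976, 0.3586, -0.7171).

q_2 = (-0.5976, 0.3586, -0.7171)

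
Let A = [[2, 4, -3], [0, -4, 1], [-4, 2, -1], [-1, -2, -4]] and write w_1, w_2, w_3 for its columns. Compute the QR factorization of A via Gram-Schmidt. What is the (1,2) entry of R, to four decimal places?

r_{12} = 0.4364

w_1 = (2, 0, -4, -1); ‖w_1‖ = 4.5826, so e_1 = (0.4364, 0.0000, -0.8729, -0.2182).
r_{12} = e_1·w_2 = 0.4364.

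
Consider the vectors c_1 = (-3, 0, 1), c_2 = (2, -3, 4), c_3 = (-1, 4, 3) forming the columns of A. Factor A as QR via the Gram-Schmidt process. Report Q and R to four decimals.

Q = [[-0.9487, 0.2618, 0.1774], [0.0000, -0.5610, 0.8278], [0.3162, 0.7854, 0.5322]], R = [[3.1623, -0.6325, 1.8974], [0.0000, 5.3479, -0.1496], [0.0000, 0.0000, 4.7305]]

c_1 = (-3, 0, 1); ‖c_1‖ = 3.1623, so e_1 = (-0.9487, 0.0000, 0.3162).
e_1·c_2 = (-0.9487)·2 + 0.0000·(-3) + 0.3162·4 = -0.6325.
u_2 = c_2 + 0.6325·e_1 = (1.4000, -3.0000, 4.2000).
‖u_2‖ = 5.3479, so e_2 = (0.2618, -0.5610, 0.7854).
e_1·c_3 = (-0.9487)·(-1) + 0.0000·4 + 0.3162·3 = 1.8974; e_2·c_3 = 0.2618·(-1) + (-0.5610)·4 + 0.7854·3 = -0.1496.
u_3 = c_3 − 1.8974·e_1 + 0.1496·e_2 = (0.8392, 3.9161, 2.5175).
‖u_3‖ = 4.7305, so e_3 = (0.1774, 0.8278, 0.5322).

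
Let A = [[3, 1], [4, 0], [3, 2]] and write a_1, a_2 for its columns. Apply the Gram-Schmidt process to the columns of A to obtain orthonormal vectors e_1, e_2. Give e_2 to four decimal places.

e_1 = a_1/‖a_1‖ = (3, 4, 3)/5.8310 = (0.5145, 0.6860, 0.5145).
r_{12} = e_1·a_2 = 1.5435.
u_2 = a_2 − 1.5435·e_1 = (0.2059, -1.0588, 1.2059).
‖u_2‖ = 1.6179, so e_2 = (0.1273, -0.6544, 0.7453).

e_2 = (0.1273, -0.6544, 0.7453)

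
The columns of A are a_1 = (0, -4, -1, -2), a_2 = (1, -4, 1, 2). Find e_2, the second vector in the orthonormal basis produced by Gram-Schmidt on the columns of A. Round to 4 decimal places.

a_1 = (0, -4, -1, -2); ‖a_1‖ = 4.5826, so e_1 = (0.0000, -0.8729, -0.2182, -0.4364).
e_1·a_2 = 0.0000·1 + (-0.8729)·(-4) + (-0.2182)·1 + (-0.4364)·2 = 2.4004.
u_2 = a_2 − 2.4004·e_1 = (1.0000, -1.9048, 1.5238, 3.0476).
‖u_2‖ = 4.0297, so e_2 = (0.2482, -0.4727, 0.3781, 0.7563).

e_2 = (0.2482, -0.4727, 0.3781, 0.7563)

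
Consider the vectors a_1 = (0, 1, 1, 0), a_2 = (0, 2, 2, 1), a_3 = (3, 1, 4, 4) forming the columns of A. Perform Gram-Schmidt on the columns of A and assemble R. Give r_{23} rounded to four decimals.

a_1 = (0, 1, 1, 0); ‖a_1‖ = 1.4142, so e_1 = (0.0000, 0.7071, 0.7071, 0.0000).
e_1·a_2 = 0.0000·0 + 0.7071·2 + 0.7071·2 + 0.0000·1 = 2.8284.
u_2 = a_2 − 2.8284·e_1 = (0.0000, 0.0000, 0.0000, 1.0000).
‖u_2‖ = 1.0000, so e_2 = (0.0000, 0.0000, 0.0000, 1.0000).
r_{23} = e_2·a_3 = 4.0000.

r_{23} = 4.0000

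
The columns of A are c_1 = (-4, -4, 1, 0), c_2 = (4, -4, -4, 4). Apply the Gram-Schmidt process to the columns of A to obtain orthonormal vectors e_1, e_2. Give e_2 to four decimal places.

e_2 = (0.4411, -0.5627, -0.4867, 0.5019)

c_1 = (-4, -4, 1, 0); ‖c_1‖ = 5.7446, so e_1 = (-0.6963, -0.6963, 0.1741, 0.0000).
e_1·c_2 = (-0.6963)·4 + (-0.6963)·(-4) + 0.1741·(-4) + 0.0000·4 = -0.6963.
u_2 = c_2 + 0.6963·e_1 = (3.5152, -4.4848, -3.8788, 4.0000).
‖u_2‖ = 7.9696, so e_2 = (0.4411, -0.5627, -0.4867, 0.5019).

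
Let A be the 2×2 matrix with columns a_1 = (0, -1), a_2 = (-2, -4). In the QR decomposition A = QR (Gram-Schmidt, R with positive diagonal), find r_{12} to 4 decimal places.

r_{12} = 4.0000

a_1 = (0, -1); ‖a_1‖ = 1.0000, so q_1 = (0.0000, -1.0000).
r_{12} = q_1·a_2 = 4.0000.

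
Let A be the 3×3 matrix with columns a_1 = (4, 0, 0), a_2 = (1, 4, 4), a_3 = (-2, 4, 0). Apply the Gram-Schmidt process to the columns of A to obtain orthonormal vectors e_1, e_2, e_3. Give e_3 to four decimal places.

e_1 = a_1/‖a_1‖ = (4, 0, 0)/4.0000 = (1.0000, 0.0000, 0.0000).
r_{12} = e_1·a_2 = 1.0000.
u_2 = a_2 − 1.0000·e_1 = (0.0000, 4.0000, 4.0000).
‖u_2‖ = 5.6569, so e_2 = (0.0000, 0.7071, 0.7071).
r_{13} = e_1·a_3 = -2.0000; r_{23} = e_2·a_3 = 2.8284.
u_3 = a_3 + 2.0000·e_1 − 2.8284·e_2 = (0.0000, 2.0000, -2.0000).
‖u_3‖ = 2.8284, so e_3 = (0.0000, 0.7071, -0.7071).

e_3 = (0.0000, 0.7071, -0.7071)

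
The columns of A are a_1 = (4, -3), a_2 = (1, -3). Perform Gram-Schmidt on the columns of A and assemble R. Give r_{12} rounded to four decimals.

r_{12} = 2.6000

a_1 = (4, -3); ‖a_1‖ = 5.0000, so e_1 = (0.8000, -0.6000).
r_{12} = e_1·a_2 = 2.6000.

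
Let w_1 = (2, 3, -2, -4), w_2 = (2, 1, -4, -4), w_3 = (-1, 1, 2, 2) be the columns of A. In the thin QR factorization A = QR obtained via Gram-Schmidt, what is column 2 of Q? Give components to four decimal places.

e_2 = (0.0432, -0.6478, -0.7557, -0.0864)

w_1 = (2, 3, -2, -4); ‖w_1‖ = 5.7446, so e_1 = (0.3482, 0.5222, -0.3482, -0.6963).
e_1·w_2 = 0.3482·2 + 0.5222·1 + (-0.3482)·(-4) + (-0.6963)·(-4) = 5.3964.
u_2 = w_2 − 5.3964·e_1 = (0.1212, -1.8182, -2.1212, -0.2424).
‖u_2‖ = 2.8069, so e_2 = (0.0432, -0.6478, -0.7557, -0.0864).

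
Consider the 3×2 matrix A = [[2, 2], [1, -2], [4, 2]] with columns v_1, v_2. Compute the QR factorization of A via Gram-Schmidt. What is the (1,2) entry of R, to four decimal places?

r_{12} = 2.1822

v_1 = (2, 1, 4); ‖v_1‖ = 4.5826, so q_1 = (0.4364, 0.2182, 0.8729).
r_{12} = q_1·v_2 = 2.1822.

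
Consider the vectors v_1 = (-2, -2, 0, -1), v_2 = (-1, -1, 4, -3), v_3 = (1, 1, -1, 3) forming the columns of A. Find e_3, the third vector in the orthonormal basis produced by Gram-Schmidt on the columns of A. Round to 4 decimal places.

e_3 = (-0.2031, -0.2031, 0.5077, 0.8123)

v_1 = (-2, -2, 0, -1); ‖v_1‖ = 3.0000, so e_1 = (-0.6667, -0.6667, 0.0000, -0.3333).
e_1·v_2 = (-0.6667)·(-1) + (-0.6667)·(-1) + 0.0000·4 + (-0.3333)·(-3) = 2.3333.
u_2 = v_2 − 2.3333·e_1 = (0.5556, 0.5556, 4.0000, -2.2222).
‖u_2‖ = 4.6428, so e_2 = (0.1197, 0.1197, 0.8615, -0.4786).
e_1·v_3 = (-0.6667)·1 + (-0.6667)·1 + 0.0000·(-1) + (-0.3333)·3 = -2.3333; e_2·v_3 = 0.1197·1 + 0.1197·1 + 0.8615·(-1) + (-0.4786)·3 = -2.0581.
u_3 = v_3 + 2.3333·e_1 + 2.0581·e_2 = (-0.3093, -0.3093, 0.7732, 1.2371).
‖u_3‖ = 1.5230, so e_3 = (-0.2031, -0.2031, 0.5077, 0.8123).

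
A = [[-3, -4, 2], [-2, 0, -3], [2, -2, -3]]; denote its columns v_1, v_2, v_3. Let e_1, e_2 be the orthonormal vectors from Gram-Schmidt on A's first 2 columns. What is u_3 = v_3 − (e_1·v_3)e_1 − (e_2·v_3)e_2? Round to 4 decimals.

u_3 = (1.0725, -3.7536, -2.1449)

v_1 = (-3, -2, 2); ‖v_1‖ = 4.1231, so e_1 = (-0.7276, -0.4851, 0.4851).
e_1·v_2 = (-0.7276)·(-4) + (-0.4851)·0 + 0.4851·(-2) = 1.9403.
u_2 = v_2 − 1.9403·e_1 = (-2.5882, 0.9412, -2.9412).
‖u_2‖ = 4.0293, so e_2 = (-0.6424, 0.2336, -0.7299).
e_1·v_3 = (-0.7276)·2 + (-0.4851)·(-3) + 0.4851·(-3) = -1.4552; e_2·v_3 = (-0.6424)·2 + 0.2336·(-3) + (-0.7299)·(-3) = 0.2044.
u_3 = v_3 + 1.4552·e_1 − 0.2044·e_2 = (1.0725, -3.7536, -2.1449).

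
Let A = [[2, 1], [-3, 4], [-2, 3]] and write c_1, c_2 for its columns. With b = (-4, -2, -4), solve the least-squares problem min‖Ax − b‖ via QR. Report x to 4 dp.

c_1 = (2, -3, -2); ‖c_1‖ = 4.1231, so e_1 = (0.4851, -0.7276, -0.4851).
e_1·c_2 = 0.4851·1 + (-0.7276)·4 + (-0.4851)·3 = -3.8806.
u_2 = c_2 + 3.8806·e_1 = (2.8824, 1.1765, 1.1176).
‖u_2‖ = 3.3077, so e_2 = (0.8714, 0.3557, 0.3379).
Qᵀb = (1.4552, -5.5485).
Back-substitute: x_2 = -5.5485/3.3077 = -1.6774.
x_1 = (1.4552 + 3.8806·(-1.6774))/4.1231 = -1.2258.

x = (-1.2258, -1.6774)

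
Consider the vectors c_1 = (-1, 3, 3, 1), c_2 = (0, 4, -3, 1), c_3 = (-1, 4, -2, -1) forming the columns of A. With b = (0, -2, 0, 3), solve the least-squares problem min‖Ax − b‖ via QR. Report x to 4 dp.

e_1 = c_1/‖c_1‖ = (-1, 3, 3, 1)/4.4721 = (-0.2236, 0.6708, 0.6708, 0.2236).
r_{12} = e_1·c_2 = 0.8944.
u_2 = c_2 − 0.8944·e_1 = (0.2000, 3.4000, -3.6000, 0.8000).
‖u_2‖ = 5.0200, so e_2 = (0.0398, 0.6773, -0.7171, 0.1594).
r_{13} = e_1·c_3 = 1.3416; r_{23} = e_2·c_3 = 3.9443.
u_3 = c_3 − 1.3416·e_1 − 3.9443·e_2 = (-0.8571, 0.4286, -0.0714, -1.9286).
‖u_3‖ = 2.1547, so e_3 = (-0.3978, 0.1989, -0.0331, -0.8950).
Qᵀb = (-0.6708, -0.8765, -3.0829).
Back-substitute: x_3 = -3.0829/2.1547 = -1.4308.
x_2 = (-0.8765 − 3.9443·(-1.4308))/5.0200 = 0.9496.
x_1 = (-0.6708 − 0.8944·0.9496 − 1.3416·(-1.4308))/4.4721 = 0.0893.

x = (0.0893, 0.9496, -1.4308)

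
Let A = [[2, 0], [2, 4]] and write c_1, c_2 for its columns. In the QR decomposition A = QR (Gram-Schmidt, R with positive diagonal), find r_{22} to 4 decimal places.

c_1 = (2, 2); ‖c_1‖ = 2.8284, so e_1 = (0.7071, 0.7071).
e_1·c_2 = 0.7071·0 + 0.7071·4 = 2.8284.
u_2 = c_2 − 2.8284·e_1 = (-2.0000, 2.0000).
r_{22} = ‖u_2‖ = 2.8284.

r_{22} = 2.8284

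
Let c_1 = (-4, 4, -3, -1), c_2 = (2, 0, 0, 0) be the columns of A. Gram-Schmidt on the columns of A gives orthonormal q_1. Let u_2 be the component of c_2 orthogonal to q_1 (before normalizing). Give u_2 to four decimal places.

c_1 = (-4, 4, -3, -1); ‖c_1‖ = 6.4807, so q_1 = (-0.6172, 0.6172, -0.4629, -0.1543).
q_1·c_2 = (-0.6172)·2 + 0.6172·0 + (-0.4629)·0 + (-0.1543)·0 = -1.2344.
u_2 = c_2 + 1.2344·q_1 = (1.2381, 0.7619, -0.5714, -0.1905).

u_2 = (1.2381, 0.7619, -0.5714, -0.1905)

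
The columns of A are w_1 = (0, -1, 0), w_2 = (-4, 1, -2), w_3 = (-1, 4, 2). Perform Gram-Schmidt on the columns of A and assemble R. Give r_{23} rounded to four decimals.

e_1 = w_1/‖w_1‖ = (0, -1, 0)/1.0000 = (0.0000, -1.0000, 0.0000).
r_{12} = e_1·w_2 = -1.0000.
u_2 = w_2 + 1.0000·e_1 = (-4.0000, 0.0000, -2.0000).
‖u_2‖ = 4.4721, so e_2 = (-0.8944, 0.0000, -0.4472).
r_{23} = e_2·w_3 = 0.0000.

r_{23} = 0.0000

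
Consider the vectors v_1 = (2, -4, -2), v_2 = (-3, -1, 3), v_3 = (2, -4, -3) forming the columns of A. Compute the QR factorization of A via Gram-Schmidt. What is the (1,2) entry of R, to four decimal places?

r_{12} = -1.6330

e_1 = v_1/‖v_1‖ = (2, -4, -2)/4.8990 = (0.4082, -0.8165, -0.4082).
r_{12} = e_1·v_2 = -1.6330.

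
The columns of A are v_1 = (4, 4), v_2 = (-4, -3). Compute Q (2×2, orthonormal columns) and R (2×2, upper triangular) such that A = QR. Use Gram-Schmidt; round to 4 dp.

e_1 = v_1/‖v_1‖ = (4, 4)/5.6569 = (0.7071, 0.7071).
r_{12} = e_1·v_2 = -4.9497.
u_2 = v_2 + 4.9497·e_1 = (-0.5000, 0.5000).
‖u_2‖ = 0.7071, so e_2 = (-0.7071, 0.7071).

Q = [[0.7071, -0.7071], [0.7071, 0.7071]], R = [[5.6569, -4.9497], [0.0000, 0.7071]]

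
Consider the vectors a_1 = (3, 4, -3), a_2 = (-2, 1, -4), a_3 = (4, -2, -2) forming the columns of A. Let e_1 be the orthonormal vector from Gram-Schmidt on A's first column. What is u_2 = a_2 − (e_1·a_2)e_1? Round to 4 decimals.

a_1 = (3, 4, -3); ‖a_1‖ = 5.8310, so e_1 = (0.5145, 0.6860, -0.5145).
e_1·a_2 = 0.5145·(-2) + 0.6860·1 + (-0.5145)·(-4) = 1.7150.
u_2 = a_2 − 1.7150·e_1 = (-2.8824, -0.1765, -3.1176).

u_2 = (-2.8824, -0.1765, -3.1176)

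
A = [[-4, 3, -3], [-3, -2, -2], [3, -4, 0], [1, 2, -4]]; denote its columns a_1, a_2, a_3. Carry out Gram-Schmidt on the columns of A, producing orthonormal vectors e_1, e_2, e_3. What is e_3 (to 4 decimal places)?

e_1 = a_1/‖a_1‖ = (-4, -3, 3, 1)/5.9161 = (-0.6761, -0.5071, 0.5071, 0.1690).
r_{12} = e_1·a_2 = -2.7045.
u_2 = a_2 + 2.7045·e_1 = (1.1714, -3.3714, -2.6286, 2.4571).
‖u_2‖ = 5.0681, so e_2 = (0.2311, -0.6652, -0.5186, 0.4848).
r_{13} = e_1·a_3 = 2.3664; r_{23} = e_2·a_3 = -1.3023.
u_3 = a_3 − 2.3664·e_1 + 1.3023·e_2 = (-1.0990, -1.6663, -1.8754, -3.7686).
‖u_3‖ = 4.6588, so e_3 = (-0.2359, -0.3577, -0.4026, -0.8089).

e_3 = (-0.2359, -0.3577, -0.4026, -0.8089)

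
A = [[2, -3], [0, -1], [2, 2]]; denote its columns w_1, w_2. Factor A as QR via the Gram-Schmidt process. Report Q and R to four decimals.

Q = [[0.7071, -0.6804], [0.0000, -0.2722], [0.7071, 0.6804]], R = [[2.8284, -0.7071], [0.0000, 3.6742]]

w_1 = (2, 0, 2); ‖w_1‖ = 2.8284, so q_1 = (0.7071, 0.0000, 0.7071).
q_1·w_2 = 0.7071·(-3) + 0.0000·(-1) + 0.7071·2 = -0.7071.
u_2 = w_2 + 0.7071·q_1 = (-2.5000, -1.0000, 2.5000).
‖u_2‖ = 3.6742, so q_2 = (-0.6804, -0.2722, 0.6804).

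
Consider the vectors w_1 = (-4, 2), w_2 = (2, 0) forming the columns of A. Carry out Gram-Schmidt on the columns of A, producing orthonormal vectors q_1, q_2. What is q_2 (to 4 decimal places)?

w_1 = (-4, 2); ‖w_1‖ = 4.4721, so q_1 = (-0.8944, 0.4472).
q_1·w_2 = (-0.8944)·2 + 0.4472·0 = -1.7889.
u_2 = w_2 + 1.7889·q_1 = (0.4000, 0.8000).
‖u_2‖ = 0.8944, so q_2 = (0.4472, 0.8944).

q_2 = (0.4472, 0.8944)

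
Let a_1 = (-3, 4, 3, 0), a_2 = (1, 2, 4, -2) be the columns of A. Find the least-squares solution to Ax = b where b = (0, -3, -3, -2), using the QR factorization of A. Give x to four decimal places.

a_1 = (-3, 4, 3, 0); ‖a_1‖ = 5.8310, so e_1 = (-0.5145, 0.6860, 0.5145, 0.0000).
e_1·a_2 = (-0.5145)·1 + 0.6860·2 + 0.5145·4 + 0.0000·(-2) = 2.9155.
u_2 = a_2 − 2.9155·e_1 = (2.5000, 0.0000, 2.5000, -2.0000).
‖u_2‖ = 4.0620, so e_2 = (0.6155, 0.0000, 0.6155, -0.4924).
Qᵀb = (-3.6015, -0.8616).
Back-substitute: x_2 = -0.8616/4.0620 = -0.2121.
x_1 = (-3.6015 − 2.9155·(-0.2121))/5.8310 = -0.5116.

x = (-0.5116, -0.2121)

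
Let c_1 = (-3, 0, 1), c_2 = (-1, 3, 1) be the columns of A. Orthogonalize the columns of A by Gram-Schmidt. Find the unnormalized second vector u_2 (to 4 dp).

u_2 = (0.2000, 3.0000, 0.6000)

q_1 = c_1/‖c_1‖ = (-3, 0, 1)/3.1623 = (-0.9487, 0.0000, 0.3162).
r_{12} = q_1·c_2 = 1.2649.
u_2 = c_2 − 1.2649·q_1 = (0.2000, 3.0000, 0.6000).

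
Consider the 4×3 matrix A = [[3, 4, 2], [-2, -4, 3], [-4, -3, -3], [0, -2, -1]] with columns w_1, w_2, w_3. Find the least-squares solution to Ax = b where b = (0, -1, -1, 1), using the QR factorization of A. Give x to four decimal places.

q_1 = w_1/‖w_1‖ = (3, -2, -4, 0)/5.3852 = (0.5571, -0.3714, -0.7428, 0.0000).
r_{12} = q_1·w_2 = 5.9423.
u_2 = w_2 − 5.9423·q_1 = (0.6897, -1.7931, 1.4138, -2.0000).
‖u_2‖ = 3.1128, so q_2 = (0.2216, -0.5760, 0.4542, -0.6425).
r_{13} = q_1·w_3 = 2.2283; r_{23} = q_2·w_3 = -2.0051.
u_3 = w_3 − 2.2283·q_1 + 2.0051·q_2 = (1.2028, 2.6726, -0.4342, -2.2883).
‖u_3‖ = 3.7436, so q_3 = (0.3213, 0.7139, -0.1160, -0.6113).
Qᵀb = (1.1142, -0.5206, -1.2092).
Back-substitute: x_3 = -1.2092/3.7436 = -0.3230.
x_2 = (-0.5206 + 2.0051·(-0.3230))/3.1128 = -0.3753.
x_1 = (1.1142 − 5.9423·(-0.3753) − 2.2283·(-0.3230))/5.3852 = 0.7547.

x = (0.7547, -0.3753, -0.3230)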